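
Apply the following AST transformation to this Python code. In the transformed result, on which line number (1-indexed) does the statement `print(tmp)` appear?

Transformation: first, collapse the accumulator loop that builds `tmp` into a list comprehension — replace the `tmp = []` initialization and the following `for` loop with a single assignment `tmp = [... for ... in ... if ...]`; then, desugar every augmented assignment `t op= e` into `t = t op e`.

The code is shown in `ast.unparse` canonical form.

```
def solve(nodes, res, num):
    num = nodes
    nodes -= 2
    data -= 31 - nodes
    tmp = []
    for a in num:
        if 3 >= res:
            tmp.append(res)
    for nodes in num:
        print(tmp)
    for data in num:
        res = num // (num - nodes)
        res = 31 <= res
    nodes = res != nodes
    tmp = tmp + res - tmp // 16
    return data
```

7

Transformed code:
def solve(nodes, res, num):
    num = nodes
    nodes = nodes - 2
    data = data - (31 - nodes)
    tmp = [res for a in num if 3 >= res]
    for nodes in num:
        print(tmp)
    for data in num:
        res = num // (num - nodes)
        res = 31 <= res
    nodes = res != nodes
    tmp = tmp + res - tmp // 16
    return data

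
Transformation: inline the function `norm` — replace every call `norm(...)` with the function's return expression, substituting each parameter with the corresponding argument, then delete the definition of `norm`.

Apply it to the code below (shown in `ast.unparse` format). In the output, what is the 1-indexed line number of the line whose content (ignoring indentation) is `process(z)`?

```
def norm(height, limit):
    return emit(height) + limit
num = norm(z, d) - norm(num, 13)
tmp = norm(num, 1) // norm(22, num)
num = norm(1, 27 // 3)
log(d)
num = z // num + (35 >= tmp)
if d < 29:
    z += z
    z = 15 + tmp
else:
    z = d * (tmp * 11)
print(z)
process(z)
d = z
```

12

Transformed code:
num = emit(z) + d - (emit(num) + 13)
tmp = (emit(num) + 1) // (emit(22) + num)
num = emit(1) + 27 // 3
log(d)
num = z // num + (35 >= tmp)
if d < 29:
    z += z
    z = 15 + tmp
else:
    z = d * (tmp * 11)
print(z)
process(z)
d = z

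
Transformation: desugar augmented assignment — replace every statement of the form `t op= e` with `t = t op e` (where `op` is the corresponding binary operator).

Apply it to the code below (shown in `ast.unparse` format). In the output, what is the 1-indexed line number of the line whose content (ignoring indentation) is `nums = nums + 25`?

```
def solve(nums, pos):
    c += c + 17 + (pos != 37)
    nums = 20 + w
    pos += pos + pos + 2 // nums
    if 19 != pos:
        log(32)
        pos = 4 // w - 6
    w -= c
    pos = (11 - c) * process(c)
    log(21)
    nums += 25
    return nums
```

Transformed code:
def solve(nums, pos):
    c = c + (c + 17 + (pos != 37))
    nums = 20 + w
    pos = pos + (pos + pos + 2 // nums)
    if 19 != pos:
        log(32)
        pos = 4 // w - 6
    w = w - c
    pos = (11 - c) * process(c)
    log(21)
    nums = nums + 25
    return nums

11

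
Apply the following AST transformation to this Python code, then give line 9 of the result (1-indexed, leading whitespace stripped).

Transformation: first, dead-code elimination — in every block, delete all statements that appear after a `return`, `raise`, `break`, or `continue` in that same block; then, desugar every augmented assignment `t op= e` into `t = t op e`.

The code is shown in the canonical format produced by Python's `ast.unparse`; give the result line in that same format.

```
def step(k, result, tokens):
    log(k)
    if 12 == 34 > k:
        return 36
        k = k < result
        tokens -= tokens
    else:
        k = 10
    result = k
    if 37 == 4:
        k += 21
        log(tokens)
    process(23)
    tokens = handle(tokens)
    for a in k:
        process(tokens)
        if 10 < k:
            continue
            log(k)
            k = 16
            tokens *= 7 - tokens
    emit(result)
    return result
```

Transformed code:
def step(k, result, tokens):
    log(k)
    if 12 == 34 > k:
        return 36
    else:
        k = 10
    result = k
    if 37 == 4:
        k = k + 21
        log(tokens)
    process(23)
    tokens = handle(tokens)
    for a in k:
        process(tokens)
        if 10 < k:
            continue
    emit(result)
    return result

k = k + 21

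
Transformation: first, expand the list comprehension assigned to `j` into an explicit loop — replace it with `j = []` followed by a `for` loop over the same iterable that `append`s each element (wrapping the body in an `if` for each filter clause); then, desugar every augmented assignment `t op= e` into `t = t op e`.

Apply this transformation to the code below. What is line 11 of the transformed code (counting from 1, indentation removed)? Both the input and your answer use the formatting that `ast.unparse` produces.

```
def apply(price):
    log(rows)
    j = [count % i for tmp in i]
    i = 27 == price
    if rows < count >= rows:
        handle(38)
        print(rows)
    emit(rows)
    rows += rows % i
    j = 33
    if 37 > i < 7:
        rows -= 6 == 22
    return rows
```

rows = rows + rows % i

Transformed code:
def apply(price):
    log(rows)
    j = []
    for tmp in i:
        j.append(count % i)
    i = 27 == price
    if rows < count >= rows:
        handle(38)
        print(rows)
    emit(rows)
    rows = rows + rows % i
    j = 33
    if 37 > i < 7:
        rows = rows - (6 == 22)
    return rows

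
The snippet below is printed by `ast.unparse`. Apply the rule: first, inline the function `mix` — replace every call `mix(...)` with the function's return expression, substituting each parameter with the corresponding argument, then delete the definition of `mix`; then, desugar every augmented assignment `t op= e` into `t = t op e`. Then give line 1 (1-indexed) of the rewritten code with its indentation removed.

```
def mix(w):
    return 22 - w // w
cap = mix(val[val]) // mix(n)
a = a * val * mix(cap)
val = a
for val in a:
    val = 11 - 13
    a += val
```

cap = (22 - val[val] // val[val]) // (22 - n // n)

Transformed code:
cap = (22 - val[val] // val[val]) // (22 - n // n)
a = a * val * (22 - cap // cap)
val = a
for val in a:
    val = 11 - 13
    a = a + val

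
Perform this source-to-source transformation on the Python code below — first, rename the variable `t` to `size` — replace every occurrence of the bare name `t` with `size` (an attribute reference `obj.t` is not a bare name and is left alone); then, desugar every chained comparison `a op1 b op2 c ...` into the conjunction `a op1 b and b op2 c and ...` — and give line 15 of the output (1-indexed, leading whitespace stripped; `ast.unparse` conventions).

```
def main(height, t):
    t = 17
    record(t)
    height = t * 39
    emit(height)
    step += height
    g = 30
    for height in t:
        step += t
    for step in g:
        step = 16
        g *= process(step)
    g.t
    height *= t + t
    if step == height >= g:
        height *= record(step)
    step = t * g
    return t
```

if step == height and height >= g:

Transformed code:
def main(height, size):
    size = 17
    record(size)
    height = size * 39
    emit(height)
    step += height
    g = 30
    for height in size:
        step += size
    for step in g:
        step = 16
        g *= process(step)
    g.t
    height *= size + size
    if step == height and height >= g:
        height *= record(step)
    step = size * g
    return size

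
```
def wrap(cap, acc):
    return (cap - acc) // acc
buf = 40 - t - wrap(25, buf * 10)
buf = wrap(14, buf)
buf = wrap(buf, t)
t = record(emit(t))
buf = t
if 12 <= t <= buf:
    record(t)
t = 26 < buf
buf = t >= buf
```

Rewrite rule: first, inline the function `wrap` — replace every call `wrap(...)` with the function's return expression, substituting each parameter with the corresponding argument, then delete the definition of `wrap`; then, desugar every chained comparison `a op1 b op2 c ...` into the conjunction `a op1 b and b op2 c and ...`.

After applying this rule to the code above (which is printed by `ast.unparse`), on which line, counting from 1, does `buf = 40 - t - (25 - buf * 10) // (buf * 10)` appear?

Transformed code:
buf = 40 - t - (25 - buf * 10) // (buf * 10)
buf = (14 - buf) // buf
buf = (buf - t) // t
t = record(emit(t))
buf = t
if 12 <= t and t <= buf:
    record(t)
t = 26 < buf
buf = t >= buf

1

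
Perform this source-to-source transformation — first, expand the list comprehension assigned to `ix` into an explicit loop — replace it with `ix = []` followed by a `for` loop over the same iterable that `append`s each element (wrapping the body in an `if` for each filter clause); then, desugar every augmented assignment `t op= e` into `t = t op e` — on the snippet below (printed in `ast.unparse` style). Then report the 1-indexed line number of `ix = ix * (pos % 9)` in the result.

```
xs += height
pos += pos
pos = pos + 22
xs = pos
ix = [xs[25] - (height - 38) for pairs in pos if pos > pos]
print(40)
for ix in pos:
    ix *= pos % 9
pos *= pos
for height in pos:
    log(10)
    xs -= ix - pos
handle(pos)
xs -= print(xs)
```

Transformed code:
xs = xs + height
pos = pos + pos
pos = pos + 22
xs = pos
ix = []
for pairs in pos:
    if pos > pos:
        ix.append(xs[25] - (height - 38))
print(40)
for ix in pos:
    ix = ix * (pos % 9)
pos = pos * pos
for height in pos:
    log(10)
    xs = xs - (ix - pos)
handle(pos)
xs = xs - print(xs)

11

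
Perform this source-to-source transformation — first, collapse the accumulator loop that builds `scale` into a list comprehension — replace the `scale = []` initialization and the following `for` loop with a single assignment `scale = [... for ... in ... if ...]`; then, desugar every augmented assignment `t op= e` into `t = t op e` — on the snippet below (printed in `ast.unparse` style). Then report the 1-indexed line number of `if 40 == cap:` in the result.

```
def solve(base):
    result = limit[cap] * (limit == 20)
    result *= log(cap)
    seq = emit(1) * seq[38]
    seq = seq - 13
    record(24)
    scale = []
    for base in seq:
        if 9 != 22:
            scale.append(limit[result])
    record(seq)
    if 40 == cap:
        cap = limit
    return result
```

9

Transformed code:
def solve(base):
    result = limit[cap] * (limit == 20)
    result = result * log(cap)
    seq = emit(1) * seq[38]
    seq = seq - 13
    record(24)
    scale = [limit[result] for base in seq if 9 != 22]
    record(seq)
    if 40 == cap:
        cap = limit
    return result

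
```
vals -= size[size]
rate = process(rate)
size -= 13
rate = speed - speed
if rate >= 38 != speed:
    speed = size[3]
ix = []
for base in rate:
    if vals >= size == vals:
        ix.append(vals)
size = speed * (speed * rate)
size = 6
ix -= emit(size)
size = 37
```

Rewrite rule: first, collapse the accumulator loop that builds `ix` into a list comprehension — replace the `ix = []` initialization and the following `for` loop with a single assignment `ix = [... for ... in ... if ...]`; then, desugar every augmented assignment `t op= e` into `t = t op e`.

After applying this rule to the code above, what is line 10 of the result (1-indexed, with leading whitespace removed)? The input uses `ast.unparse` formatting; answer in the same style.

Transformed code:
vals = vals - size[size]
rate = process(rate)
size = size - 13
rate = speed - speed
if rate >= 38 != speed:
    speed = size[3]
ix = [vals for base in rate if vals >= size == vals]
size = speed * (speed * rate)
size = 6
ix = ix - emit(size)
size = 37

ix = ix - emit(size)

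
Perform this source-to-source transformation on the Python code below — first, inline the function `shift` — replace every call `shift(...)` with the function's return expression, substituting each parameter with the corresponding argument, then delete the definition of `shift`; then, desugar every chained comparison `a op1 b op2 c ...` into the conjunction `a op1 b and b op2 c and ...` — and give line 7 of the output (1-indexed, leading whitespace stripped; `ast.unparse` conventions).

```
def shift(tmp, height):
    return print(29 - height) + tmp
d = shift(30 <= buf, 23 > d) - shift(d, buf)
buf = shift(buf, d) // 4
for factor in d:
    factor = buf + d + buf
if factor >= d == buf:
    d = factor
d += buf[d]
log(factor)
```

Transformed code:
d = print(29 - (23 > d)) + (30 <= buf) - (print(29 - buf) + d)
buf = (print(29 - d) + buf) // 4
for factor in d:
    factor = buf + d + buf
if factor >= d and d == buf:
    d = factor
d += buf[d]
log(factor)

d += buf[d]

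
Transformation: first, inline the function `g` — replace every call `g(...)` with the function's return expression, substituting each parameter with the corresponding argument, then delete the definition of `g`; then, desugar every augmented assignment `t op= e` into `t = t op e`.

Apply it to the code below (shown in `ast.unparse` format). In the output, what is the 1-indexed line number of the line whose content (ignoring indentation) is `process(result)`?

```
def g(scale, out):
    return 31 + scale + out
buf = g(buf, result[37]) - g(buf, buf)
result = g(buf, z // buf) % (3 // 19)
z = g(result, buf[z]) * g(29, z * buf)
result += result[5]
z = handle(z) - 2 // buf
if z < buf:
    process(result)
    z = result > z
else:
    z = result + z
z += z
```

Transformed code:
buf = 31 + buf + result[37] - (31 + buf + buf)
result = (31 + buf + z // buf) % (3 // 19)
z = (31 + result + buf[z]) * (31 + 29 + z * buf)
result = result + result[5]
z = handle(z) - 2 // buf
if z < buf:
    process(result)
    z = result > z
else:
    z = result + z
z = z + z

7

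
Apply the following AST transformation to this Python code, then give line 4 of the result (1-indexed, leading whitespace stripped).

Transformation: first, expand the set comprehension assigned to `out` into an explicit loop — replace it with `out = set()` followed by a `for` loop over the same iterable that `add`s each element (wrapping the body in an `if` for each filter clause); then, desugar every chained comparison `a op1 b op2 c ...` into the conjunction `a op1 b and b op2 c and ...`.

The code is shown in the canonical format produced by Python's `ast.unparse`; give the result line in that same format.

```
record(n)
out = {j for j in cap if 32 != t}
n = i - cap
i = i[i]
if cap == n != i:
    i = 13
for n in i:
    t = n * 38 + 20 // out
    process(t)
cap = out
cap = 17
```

if 32 != t:

Transformed code:
record(n)
out = set()
for j in cap:
    if 32 != t:
        out.add(j)
n = i - cap
i = i[i]
if cap == n and n != i:
    i = 13
for n in i:
    t = n * 38 + 20 // out
    process(t)
cap = out
cap = 17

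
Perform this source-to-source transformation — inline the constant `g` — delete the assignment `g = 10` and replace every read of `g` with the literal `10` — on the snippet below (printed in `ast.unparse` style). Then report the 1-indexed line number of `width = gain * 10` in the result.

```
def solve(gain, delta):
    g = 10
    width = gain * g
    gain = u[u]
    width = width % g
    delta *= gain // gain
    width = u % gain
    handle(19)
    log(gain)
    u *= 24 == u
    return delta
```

Transformed code:
def solve(gain, delta):
    width = gain * 10
    gain = u[u]
    width = width % 10
    delta *= gain // gain
    width = u % gain
    handle(19)
    log(gain)
    u *= 24 == u
    return delta

2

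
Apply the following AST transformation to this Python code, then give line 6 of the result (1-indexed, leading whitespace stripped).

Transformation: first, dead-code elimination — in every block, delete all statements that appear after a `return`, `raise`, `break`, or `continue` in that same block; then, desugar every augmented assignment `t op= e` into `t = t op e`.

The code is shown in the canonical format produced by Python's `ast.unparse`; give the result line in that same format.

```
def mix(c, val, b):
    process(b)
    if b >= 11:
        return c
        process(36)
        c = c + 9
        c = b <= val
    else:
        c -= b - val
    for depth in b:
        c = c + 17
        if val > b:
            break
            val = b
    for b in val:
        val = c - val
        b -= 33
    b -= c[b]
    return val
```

c = c - (b - val)

Transformed code:
def mix(c, val, b):
    process(b)
    if b >= 11:
        return c
    else:
        c = c - (b - val)
    for depth in b:
        c = c + 17
        if val > b:
            break
    for b in val:
        val = c - val
        b = b - 33
    b = b - c[b]
    return val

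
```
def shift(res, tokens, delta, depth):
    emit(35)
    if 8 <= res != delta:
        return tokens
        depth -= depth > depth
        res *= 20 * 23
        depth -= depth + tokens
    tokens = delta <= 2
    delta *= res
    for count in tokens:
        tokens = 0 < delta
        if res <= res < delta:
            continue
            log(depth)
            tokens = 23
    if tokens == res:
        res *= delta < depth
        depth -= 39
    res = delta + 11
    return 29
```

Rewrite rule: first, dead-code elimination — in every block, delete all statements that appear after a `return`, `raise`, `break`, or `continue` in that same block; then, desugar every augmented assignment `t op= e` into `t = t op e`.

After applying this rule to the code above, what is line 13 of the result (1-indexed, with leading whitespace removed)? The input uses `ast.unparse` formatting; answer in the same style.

Transformed code:
def shift(res, tokens, delta, depth):
    emit(35)
    if 8 <= res != delta:
        return tokens
    tokens = delta <= 2
    delta = delta * res
    for count in tokens:
        tokens = 0 < delta
        if res <= res < delta:
            continue
    if tokens == res:
        res = res * (delta < depth)
        depth = depth - 39
    res = delta + 11
    return 29

depth = depth - 39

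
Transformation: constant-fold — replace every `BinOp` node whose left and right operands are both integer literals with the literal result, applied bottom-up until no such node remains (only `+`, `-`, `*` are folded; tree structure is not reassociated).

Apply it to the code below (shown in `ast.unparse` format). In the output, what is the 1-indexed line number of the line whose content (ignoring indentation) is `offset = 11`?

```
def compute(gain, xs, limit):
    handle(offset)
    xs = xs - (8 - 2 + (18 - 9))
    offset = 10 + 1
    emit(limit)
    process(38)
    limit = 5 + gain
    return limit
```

Transformed code:
def compute(gain, xs, limit):
    handle(offset)
    xs = xs - 15
    offset = 11
    emit(limit)
    process(38)
    limit = 5 + gain
    return limit

4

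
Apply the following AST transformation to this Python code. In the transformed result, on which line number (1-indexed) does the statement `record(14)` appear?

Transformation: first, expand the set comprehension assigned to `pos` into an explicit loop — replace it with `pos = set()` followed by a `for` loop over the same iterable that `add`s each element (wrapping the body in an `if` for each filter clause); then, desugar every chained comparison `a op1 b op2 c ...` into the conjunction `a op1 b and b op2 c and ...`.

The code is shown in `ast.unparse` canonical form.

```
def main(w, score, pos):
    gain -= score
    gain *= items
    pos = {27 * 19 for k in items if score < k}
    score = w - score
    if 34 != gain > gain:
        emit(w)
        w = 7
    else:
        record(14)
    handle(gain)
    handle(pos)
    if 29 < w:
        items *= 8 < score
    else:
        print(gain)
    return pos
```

13

Transformed code:
def main(w, score, pos):
    gain -= score
    gain *= items
    pos = set()
    for k in items:
        if score < k:
            pos.add(27 * 19)
    score = w - score
    if 34 != gain and gain > gain:
        emit(w)
        w = 7
    else:
        record(14)
    handle(gain)
    handle(pos)
    if 29 < w:
        items *= 8 < score
    else:
        print(gain)
    return pos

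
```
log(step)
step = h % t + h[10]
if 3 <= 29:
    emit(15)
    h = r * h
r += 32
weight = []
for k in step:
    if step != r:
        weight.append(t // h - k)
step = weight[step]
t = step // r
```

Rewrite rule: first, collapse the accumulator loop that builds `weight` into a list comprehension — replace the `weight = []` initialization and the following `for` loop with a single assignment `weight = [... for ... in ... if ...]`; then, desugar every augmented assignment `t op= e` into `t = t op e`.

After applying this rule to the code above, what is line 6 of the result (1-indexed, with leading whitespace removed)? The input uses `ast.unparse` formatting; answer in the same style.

r = r + 32

Transformed code:
log(step)
step = h % t + h[10]
if 3 <= 29:
    emit(15)
    h = r * h
r = r + 32
weight = [t // h - k for k in step if step != r]
step = weight[step]
t = step // r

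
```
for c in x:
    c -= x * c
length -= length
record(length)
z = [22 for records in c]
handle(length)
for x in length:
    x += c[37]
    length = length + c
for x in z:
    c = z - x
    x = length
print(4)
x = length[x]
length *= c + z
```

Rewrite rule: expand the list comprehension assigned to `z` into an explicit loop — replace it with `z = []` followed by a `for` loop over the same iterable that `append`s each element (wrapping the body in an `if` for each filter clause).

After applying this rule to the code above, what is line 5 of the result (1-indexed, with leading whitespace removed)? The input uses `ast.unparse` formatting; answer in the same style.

Transformed code:
for c in x:
    c -= x * c
length -= length
record(length)
z = []
for records in c:
    z.append(22)
handle(length)
for x in length:
    x += c[37]
    length = length + c
for x in z:
    c = z - x
    x = length
print(4)
x = length[x]
length *= c + z

z = []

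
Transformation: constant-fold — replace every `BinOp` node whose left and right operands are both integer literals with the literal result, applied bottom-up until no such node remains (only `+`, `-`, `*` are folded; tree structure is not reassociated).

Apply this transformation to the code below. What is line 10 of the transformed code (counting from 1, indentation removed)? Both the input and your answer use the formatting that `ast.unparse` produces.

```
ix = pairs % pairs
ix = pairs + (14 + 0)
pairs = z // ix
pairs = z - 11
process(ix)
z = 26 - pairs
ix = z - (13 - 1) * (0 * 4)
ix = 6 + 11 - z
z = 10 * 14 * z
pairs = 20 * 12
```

pairs = 240

Transformed code:
ix = pairs % pairs
ix = pairs + 14
pairs = z // ix
pairs = z - 11
process(ix)
z = 26 - pairs
ix = z - 0
ix = 17 - z
z = 140 * z
pairs = 240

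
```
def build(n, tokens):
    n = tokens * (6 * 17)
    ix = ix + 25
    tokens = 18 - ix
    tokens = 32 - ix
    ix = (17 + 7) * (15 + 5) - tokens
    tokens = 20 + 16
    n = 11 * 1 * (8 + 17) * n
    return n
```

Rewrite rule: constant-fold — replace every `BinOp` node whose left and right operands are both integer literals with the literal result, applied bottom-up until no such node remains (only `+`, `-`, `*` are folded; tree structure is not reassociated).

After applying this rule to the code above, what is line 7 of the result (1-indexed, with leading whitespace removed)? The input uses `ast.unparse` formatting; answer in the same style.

Transformed code:
def build(n, tokens):
    n = tokens * 102
    ix = ix + 25
    tokens = 18 - ix
    tokens = 32 - ix
    ix = 480 - tokens
    tokens = 36
    n = 275 * n
    return n

tokens = 36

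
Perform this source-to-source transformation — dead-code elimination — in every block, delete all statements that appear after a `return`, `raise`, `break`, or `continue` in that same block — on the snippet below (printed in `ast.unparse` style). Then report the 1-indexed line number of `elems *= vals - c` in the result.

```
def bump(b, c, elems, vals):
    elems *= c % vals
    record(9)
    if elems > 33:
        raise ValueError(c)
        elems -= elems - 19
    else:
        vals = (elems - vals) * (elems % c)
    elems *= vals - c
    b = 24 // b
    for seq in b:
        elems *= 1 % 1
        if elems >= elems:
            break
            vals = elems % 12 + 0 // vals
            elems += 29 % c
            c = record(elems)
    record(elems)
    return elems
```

Transformed code:
def bump(b, c, elems, vals):
    elems *= c % vals
    record(9)
    if elems > 33:
        raise ValueError(c)
    else:
        vals = (elems - vals) * (elems % c)
    elems *= vals - c
    b = 24 // b
    for seq in b:
        elems *= 1 % 1
        if elems >= elems:
            break
    record(elems)
    return elems

8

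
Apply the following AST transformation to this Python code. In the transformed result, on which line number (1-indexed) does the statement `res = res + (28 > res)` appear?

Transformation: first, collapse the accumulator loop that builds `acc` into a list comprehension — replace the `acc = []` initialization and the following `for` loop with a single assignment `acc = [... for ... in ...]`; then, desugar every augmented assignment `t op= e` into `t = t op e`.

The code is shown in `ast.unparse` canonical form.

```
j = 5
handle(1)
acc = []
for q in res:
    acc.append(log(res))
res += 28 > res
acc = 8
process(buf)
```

4

Transformed code:
j = 5
handle(1)
acc = [log(res) for q in res]
res = res + (28 > res)
acc = 8
process(buf)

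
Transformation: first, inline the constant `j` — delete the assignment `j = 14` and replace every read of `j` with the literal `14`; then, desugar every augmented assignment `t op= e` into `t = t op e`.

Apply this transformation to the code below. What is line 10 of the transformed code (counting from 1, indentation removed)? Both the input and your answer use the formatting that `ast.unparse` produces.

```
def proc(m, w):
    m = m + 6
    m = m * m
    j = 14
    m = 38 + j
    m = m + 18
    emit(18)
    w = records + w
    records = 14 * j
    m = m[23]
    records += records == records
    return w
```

records = records + (records == records)

Transformed code:
def proc(m, w):
    m = m + 6
    m = m * m
    m = 38 + 14
    m = m + 18
    emit(18)
    w = records + w
    records = 14 * 14
    m = m[23]
    records = records + (records == records)
    return w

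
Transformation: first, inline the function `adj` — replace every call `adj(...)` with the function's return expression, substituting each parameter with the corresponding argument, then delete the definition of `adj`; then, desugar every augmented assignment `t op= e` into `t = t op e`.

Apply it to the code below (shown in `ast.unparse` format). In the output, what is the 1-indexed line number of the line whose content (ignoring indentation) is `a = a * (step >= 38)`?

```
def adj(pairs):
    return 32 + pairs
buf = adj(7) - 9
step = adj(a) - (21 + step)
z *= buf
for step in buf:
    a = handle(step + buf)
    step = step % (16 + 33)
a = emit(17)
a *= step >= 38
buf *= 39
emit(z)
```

8

Transformed code:
buf = 32 + 7 - 9
step = 32 + a - (21 + step)
z = z * buf
for step in buf:
    a = handle(step + buf)
    step = step % (16 + 33)
a = emit(17)
a = a * (step >= 38)
buf = buf * 39
emit(z)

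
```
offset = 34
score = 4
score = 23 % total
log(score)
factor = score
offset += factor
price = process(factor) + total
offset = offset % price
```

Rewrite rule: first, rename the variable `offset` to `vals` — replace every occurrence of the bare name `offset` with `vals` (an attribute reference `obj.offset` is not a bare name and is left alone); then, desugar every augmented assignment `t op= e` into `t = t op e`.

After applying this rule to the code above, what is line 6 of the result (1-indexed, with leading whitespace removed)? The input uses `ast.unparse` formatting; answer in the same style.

vals = vals + factor

Transformed code:
vals = 34
score = 4
score = 23 % total
log(score)
factor = score
vals = vals + factor
price = process(factor) + total
vals = vals % price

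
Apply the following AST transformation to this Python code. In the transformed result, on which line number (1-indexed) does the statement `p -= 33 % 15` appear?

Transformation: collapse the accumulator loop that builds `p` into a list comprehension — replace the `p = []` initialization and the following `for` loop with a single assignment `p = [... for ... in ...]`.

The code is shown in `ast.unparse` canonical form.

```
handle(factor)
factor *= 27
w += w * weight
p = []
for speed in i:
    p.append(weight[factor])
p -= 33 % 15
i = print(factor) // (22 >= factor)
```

Transformed code:
handle(factor)
factor *= 27
w += w * weight
p = [weight[factor] for speed in i]
p -= 33 % 15
i = print(factor) // (22 >= factor)

5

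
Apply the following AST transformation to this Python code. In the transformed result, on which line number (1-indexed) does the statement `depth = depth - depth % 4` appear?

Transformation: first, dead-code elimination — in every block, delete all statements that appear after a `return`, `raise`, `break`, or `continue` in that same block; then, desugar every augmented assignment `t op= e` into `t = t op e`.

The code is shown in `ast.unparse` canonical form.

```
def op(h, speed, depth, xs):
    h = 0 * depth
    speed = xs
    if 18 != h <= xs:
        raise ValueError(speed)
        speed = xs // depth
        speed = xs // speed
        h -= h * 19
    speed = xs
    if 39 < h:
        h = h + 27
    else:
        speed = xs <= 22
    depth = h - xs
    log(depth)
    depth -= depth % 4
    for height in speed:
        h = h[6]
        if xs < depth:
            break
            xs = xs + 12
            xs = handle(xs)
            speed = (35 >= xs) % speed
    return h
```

Transformed code:
def op(h, speed, depth, xs):
    h = 0 * depth
    speed = xs
    if 18 != h <= xs:
        raise ValueError(speed)
    speed = xs
    if 39 < h:
        h = h + 27
    else:
        speed = xs <= 22
    depth = h - xs
    log(depth)
    depth = depth - depth % 4
    for height in speed:
        h = h[6]
        if xs < depth:
            break
    return h

13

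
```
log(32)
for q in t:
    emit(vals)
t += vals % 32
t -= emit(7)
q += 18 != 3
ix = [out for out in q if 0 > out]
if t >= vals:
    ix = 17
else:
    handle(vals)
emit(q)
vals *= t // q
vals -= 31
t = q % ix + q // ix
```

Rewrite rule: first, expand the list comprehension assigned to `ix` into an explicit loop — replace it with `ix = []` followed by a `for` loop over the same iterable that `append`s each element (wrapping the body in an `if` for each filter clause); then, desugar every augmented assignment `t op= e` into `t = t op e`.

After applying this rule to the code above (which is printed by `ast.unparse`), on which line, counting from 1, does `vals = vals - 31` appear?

Transformed code:
log(32)
for q in t:
    emit(vals)
t = t + vals % 32
t = t - emit(7)
q = q + (18 != 3)
ix = []
for out in q:
    if 0 > out:
        ix.append(out)
if t >= vals:
    ix = 17
else:
    handle(vals)
emit(q)
vals = vals * (t // q)
vals = vals - 31
t = q % ix + q // ix

17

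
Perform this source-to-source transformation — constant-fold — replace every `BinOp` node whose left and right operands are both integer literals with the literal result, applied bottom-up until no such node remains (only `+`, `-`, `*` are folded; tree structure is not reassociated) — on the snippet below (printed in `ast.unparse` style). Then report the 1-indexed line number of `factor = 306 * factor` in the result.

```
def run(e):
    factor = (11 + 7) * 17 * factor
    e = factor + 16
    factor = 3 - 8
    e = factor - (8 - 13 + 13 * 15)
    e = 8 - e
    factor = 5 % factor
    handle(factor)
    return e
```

Transformed code:
def run(e):
    factor = 306 * factor
    e = factor + 16
    factor = -5
    e = factor - 190
    e = 8 - e
    factor = 5 % factor
    handle(factor)
    return e

2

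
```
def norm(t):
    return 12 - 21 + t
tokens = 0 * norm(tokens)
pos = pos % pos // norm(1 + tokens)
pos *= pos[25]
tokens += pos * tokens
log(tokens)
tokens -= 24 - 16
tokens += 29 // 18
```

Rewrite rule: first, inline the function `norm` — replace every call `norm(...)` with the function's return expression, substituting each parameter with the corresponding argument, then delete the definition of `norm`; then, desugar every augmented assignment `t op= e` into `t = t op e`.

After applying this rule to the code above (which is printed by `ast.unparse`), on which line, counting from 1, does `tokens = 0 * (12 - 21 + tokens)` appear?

Transformed code:
tokens = 0 * (12 - 21 + tokens)
pos = pos % pos // (12 - 21 + (1 + tokens))
pos = pos * pos[25]
tokens = tokens + pos * tokens
log(tokens)
tokens = tokens - (24 - 16)
tokens = tokens + 29 // 18

1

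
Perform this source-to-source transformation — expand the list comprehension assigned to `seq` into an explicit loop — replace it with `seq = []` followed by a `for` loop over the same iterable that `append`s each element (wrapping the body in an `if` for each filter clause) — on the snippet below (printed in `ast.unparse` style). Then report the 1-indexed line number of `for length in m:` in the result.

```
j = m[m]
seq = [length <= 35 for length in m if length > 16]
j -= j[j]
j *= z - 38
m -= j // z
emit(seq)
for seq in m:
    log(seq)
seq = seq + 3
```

Transformed code:
j = m[m]
seq = []
for length in m:
    if length > 16:
        seq.append(length <= 35)
j -= j[j]
j *= z - 38
m -= j // z
emit(seq)
for seq in m:
    log(seq)
seq = seq + 3

3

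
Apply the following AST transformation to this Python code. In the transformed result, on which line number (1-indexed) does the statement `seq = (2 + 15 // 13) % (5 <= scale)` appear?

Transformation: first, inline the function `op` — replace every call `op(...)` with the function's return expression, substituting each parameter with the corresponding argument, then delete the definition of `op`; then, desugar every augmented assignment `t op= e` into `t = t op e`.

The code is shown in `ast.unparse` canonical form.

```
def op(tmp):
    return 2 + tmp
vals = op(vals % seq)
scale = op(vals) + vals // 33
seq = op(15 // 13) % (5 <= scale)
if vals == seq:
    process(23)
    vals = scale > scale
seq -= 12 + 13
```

Transformed code:
vals = 2 + vals % seq
scale = 2 + vals + vals // 33
seq = (2 + 15 // 13) % (5 <= scale)
if vals == seq:
    process(23)
    vals = scale > scale
seq = seq - (12 + 13)

3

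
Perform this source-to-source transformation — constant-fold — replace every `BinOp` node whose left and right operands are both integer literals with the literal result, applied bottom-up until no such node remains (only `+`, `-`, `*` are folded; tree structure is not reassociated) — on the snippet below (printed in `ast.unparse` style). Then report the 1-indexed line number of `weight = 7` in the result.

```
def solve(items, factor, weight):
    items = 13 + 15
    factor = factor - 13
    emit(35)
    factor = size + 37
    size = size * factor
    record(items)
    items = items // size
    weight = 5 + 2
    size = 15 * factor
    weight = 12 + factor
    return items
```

9

Transformed code:
def solve(items, factor, weight):
    items = 28
    factor = factor - 13
    emit(35)
    factor = size + 37
    size = size * factor
    record(items)
    items = items // size
    weight = 7
    size = 15 * factor
    weight = 12 + factor
    return items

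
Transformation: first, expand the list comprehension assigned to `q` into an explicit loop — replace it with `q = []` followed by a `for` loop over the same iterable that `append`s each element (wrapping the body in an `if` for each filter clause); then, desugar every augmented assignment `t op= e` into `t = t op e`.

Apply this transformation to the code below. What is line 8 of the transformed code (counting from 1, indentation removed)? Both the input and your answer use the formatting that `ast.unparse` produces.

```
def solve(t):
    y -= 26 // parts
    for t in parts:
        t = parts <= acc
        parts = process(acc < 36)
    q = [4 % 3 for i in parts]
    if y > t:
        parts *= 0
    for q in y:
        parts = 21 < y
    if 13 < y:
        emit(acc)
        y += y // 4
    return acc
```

Transformed code:
def solve(t):
    y = y - 26 // parts
    for t in parts:
        t = parts <= acc
        parts = process(acc < 36)
    q = []
    for i in parts:
        q.append(4 % 3)
    if y > t:
        parts = parts * 0
    for q in y:
        parts = 21 < y
    if 13 < y:
        emit(acc)
        y = y + y // 4
    return acc

q.append(4 % 3)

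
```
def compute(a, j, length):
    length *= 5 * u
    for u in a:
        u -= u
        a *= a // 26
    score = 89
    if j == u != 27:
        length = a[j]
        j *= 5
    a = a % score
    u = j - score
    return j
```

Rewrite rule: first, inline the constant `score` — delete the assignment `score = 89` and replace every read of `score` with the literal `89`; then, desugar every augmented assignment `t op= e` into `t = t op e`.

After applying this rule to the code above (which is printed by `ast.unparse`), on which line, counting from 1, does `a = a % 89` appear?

9

Transformed code:
def compute(a, j, length):
    length = length * (5 * u)
    for u in a:
        u = u - u
        a = a * (a // 26)
    if j == u != 27:
        length = a[j]
        j = j * 5
    a = a % 89
    u = j - 89
    return j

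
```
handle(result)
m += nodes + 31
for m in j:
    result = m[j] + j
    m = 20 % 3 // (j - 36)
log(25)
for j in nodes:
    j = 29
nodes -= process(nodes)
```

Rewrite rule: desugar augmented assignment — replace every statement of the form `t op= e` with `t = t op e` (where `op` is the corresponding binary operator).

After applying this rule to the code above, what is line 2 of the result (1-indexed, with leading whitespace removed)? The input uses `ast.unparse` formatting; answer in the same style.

Transformed code:
handle(result)
m = m + (nodes + 31)
for m in j:
    result = m[j] + j
    m = 20 % 3 // (j - 36)
log(25)
for j in nodes:
    j = 29
nodes = nodes - process(nodes)

m = m + (nodes + 31)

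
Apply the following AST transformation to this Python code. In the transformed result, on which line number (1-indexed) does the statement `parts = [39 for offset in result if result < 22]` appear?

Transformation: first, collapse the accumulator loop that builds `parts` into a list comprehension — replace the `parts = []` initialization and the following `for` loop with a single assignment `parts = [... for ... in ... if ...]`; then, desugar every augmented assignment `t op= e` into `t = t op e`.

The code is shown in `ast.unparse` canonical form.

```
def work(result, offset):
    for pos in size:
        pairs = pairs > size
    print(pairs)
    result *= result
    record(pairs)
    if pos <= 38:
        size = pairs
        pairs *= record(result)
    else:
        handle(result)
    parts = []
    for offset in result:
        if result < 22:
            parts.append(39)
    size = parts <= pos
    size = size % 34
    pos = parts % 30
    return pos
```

Transformed code:
def work(result, offset):
    for pos in size:
        pairs = pairs > size
    print(pairs)
    result = result * result
    record(pairs)
    if pos <= 38:
        size = pairs
        pairs = pairs * record(result)
    else:
        handle(result)
    parts = [39 for offset in result if result < 22]
    size = parts <= pos
    size = size % 34
    pos = parts % 30
    return pos

12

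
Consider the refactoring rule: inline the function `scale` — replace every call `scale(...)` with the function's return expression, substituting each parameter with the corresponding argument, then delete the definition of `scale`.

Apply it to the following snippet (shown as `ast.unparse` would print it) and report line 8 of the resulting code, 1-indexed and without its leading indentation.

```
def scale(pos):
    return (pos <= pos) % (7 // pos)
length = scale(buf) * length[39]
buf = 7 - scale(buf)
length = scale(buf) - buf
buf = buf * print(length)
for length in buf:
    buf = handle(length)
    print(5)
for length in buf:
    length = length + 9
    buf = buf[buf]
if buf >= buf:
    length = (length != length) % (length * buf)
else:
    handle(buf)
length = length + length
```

Transformed code:
length = (buf <= buf) % (7 // buf) * length[39]
buf = 7 - (buf <= buf) % (7 // buf)
length = (buf <= buf) % (7 // buf) - buf
buf = buf * print(length)
for length in buf:
    buf = handle(length)
    print(5)
for length in buf:
    length = length + 9
    buf = buf[buf]
if buf >= buf:
    length = (length != length) % (length * buf)
else:
    handle(buf)
length = length + length

for length in buf: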